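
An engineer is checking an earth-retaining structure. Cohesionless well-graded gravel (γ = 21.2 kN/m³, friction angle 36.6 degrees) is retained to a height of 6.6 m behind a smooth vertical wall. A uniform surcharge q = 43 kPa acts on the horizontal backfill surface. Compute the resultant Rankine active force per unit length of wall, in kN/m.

K_a = tan²(45° − φ/2) = 0.2530.
Soil triangle: ½ K_a γ H² = 0.5×0.2530×21.2×6.6² = 116.8 kN/m.
Surcharge rectangle: K_a q H = 0.2530×43×6.6 = 71.79 kN/m.
Total = 116.8 + 71.79 = 188.6 kN/m.

189 kN/m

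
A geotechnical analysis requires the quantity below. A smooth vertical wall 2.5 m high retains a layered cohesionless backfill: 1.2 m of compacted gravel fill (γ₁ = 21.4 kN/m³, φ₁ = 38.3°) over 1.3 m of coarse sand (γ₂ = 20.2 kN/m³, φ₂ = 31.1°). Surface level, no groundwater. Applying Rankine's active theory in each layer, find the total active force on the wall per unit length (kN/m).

K_a1 = tan²(45°−38.3°/2) = 0.2347; K_a2 = tan²(45°−31.1°/2) = 0.3188.
Layer 1: σ at base = K_a1 γ₁ h₁ = 6.028 kPa; P₁ = ½×6.028×1.2 = 3.617.
Layer 2: σ_v at top = γ₁h₁ = 25.68; σ_h top = K_a2×25.68 = 8.187; σ_h base = K_a2×(25.68+20.2×1.3) = 16.56.
P₂ = ½(8.187+16.56)×1.3 = 16.08. Total P_a = 3.617+16.08 = 19.70 kN/m.

19.7 kN/m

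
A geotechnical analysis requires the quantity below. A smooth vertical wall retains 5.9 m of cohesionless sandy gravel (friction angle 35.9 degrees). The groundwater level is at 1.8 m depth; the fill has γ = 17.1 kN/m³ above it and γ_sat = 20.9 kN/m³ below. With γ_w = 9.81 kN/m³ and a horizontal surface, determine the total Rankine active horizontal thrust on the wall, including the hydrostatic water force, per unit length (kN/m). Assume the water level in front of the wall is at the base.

K_a = tan²(45° − φ/2) = 0.2607.
γ' = 20.9 − 9.81 = 11.09 kN/m³. Depth below WT = 4.1 m.
σ'_h at WT = K_a γ d_w = 8.026 kPa; at base = 8.026 + K_a γ' × 4.1 = 19.88 kPa.
P₁ (0–1.8 m) = ½×8.026×1.8 = 7.223. P₂ (1.8–5.9 m) = ½(8.026+19.88)×4.1 = 57.21.
P_w = ½ γ_w h₂² = 0.5×9.81×4.1² = 82.45. Total = 7.223+57.21+82.45 = 146.9 kN/m.

147 kN/m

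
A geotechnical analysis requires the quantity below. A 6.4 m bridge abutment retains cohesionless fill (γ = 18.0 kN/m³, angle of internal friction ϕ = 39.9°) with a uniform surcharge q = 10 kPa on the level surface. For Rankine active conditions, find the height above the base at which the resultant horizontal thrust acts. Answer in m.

K_a = 0.2184.
Triangular part P₁ = ½K_aγH² = 80.52 at H/3 = 2.133 m; rectangular part P₂ = K_a q H = 13.98 at H/2 = 3.200 m.
ȳ = (P₁·2.133 + P₂·3.200)/(P₁+P₂) = 2.291 m.

2.29 m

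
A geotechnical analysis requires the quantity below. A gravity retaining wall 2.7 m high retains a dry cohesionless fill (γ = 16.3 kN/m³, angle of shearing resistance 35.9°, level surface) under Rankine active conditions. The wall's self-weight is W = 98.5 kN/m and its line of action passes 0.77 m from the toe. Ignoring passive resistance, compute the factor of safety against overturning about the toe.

K_a = tan²(45° − 35.9°/2) = 0.2607.
P_a = ½K_aγH² = 0.5×0.2607×16.3×2.7² = 15.49 kN/m, acting at H/3 = 0.9000 m above the base.
Overturning moment M_o = P_a × H/3 = 15.49 × 0.9000 = 13.94.
Resisting moment M_r = W × 0.77 = 98.5 × 0.77 = 75.84.
FS_overturning = M_r/M_o = 75.84/13.94 = 5.440.

5.44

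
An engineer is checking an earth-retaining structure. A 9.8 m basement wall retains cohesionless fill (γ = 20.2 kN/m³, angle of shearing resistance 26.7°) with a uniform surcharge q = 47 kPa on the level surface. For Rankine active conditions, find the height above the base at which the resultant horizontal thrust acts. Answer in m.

K_a = 0.3800.
Triangular part P₁ = ½K_aγH² = 368.6 at H/3 = 3.267 m; rectangular part P₂ = K_a q H = 175.0 at H/2 = 4.900 m.
ȳ = (P₁·3.267 + P₂·4.900)/(P₁+P₂) = 3.793 m.

3.79 m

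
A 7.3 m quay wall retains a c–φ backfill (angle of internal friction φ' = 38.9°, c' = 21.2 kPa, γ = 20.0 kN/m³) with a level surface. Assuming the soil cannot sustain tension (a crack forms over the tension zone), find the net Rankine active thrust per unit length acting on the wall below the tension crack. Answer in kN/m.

K_a = 0.2285; √K_a = 0.4780.
Tension-crack depth z_c = 2c/(γ√K_a) = 2×21.2/(20.0×0.4780) = 4.435 m.
σ_a at base = K_a γ H − 2c√K_a = 0.2285×20.0×7.3 − 2×21.2×0.4780 = 13.10 kPa.
P_a = ½ × 13.10 × (H − z_c) = 0.5×13.10×2.865 = 18.76 kN/m.

18.8 kN/m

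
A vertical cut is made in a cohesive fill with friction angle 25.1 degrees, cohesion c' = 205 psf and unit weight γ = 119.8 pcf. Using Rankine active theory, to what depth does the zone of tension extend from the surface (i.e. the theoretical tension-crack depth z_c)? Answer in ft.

5.38 ft

K_a = tan²(45° − 25.1°/2) = 0.4043; √K_a = 0.6358.
The active pressure is zero where K_a γ z = 2c√K_a, so z_c = 2c/(γ√K_a) = 2×205/(119.8×0.6358) = 5.382 ft.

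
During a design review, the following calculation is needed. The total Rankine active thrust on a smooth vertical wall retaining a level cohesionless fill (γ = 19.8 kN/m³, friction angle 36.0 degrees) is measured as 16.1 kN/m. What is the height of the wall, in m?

K_a = 0.2596. P_a = ½ K_a γ H² ⇒ H = √(2P_a/(K_a γ)).
H = √(2×16.1/(0.2596×19.8)) = 2.503 m.

2.50 m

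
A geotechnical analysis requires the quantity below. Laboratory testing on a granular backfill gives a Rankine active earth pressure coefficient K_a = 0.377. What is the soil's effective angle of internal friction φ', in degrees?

26.9°

K_a = tan²(45° − φ/2) ⇒ 45° − φ/2 = arctan(√0.377) = 31.55°.
φ = 2(45° − 31.55°) = 26.90°.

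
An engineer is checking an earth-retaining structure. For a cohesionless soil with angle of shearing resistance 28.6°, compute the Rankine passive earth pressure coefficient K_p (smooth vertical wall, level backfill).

K_p = (1 + sin φ)/(1 − sin φ) = tan²(45° + 28.6°/2) = 2.837.

2.84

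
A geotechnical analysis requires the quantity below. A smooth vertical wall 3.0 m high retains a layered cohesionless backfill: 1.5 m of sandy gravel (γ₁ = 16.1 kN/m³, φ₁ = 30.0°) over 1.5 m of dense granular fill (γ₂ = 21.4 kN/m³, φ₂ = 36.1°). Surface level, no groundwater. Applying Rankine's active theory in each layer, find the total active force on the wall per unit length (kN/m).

21.6 kN/m

K_a1 = tan²(45°−30.0°/2) = 0.3333; K_a2 = tan²(45°−36.1°/2) = 0.2585.
Layer 1: σ at base = K_a1 γ₁ h₁ = 8.050 kPa; P₁ = ½×8.050×1.5 = 6.038.
Layer 2: σ_v at top = γ₁h₁ = 24.15; σ_h top = K_a2×24.15 = 6.243; σ_h base = K_a2×(24.15+21.4×1.5) = 14.54.
P₂ = ½(6.243+14.54)×1.5 = 15.59. Total P_a = 6.038+15.59 = 21.62 kN/m.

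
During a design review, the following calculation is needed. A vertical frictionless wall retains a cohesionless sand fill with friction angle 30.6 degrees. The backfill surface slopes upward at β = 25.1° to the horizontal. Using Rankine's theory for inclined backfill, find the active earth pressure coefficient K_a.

0.476

K_a = cos β · (cos β − √(cos²β − cos²φ)) / (cos β + √(cos²β − cos²φ)).
cos β = 0.9056, cos φ = 0.8607, √(cos²β − cos²φ) = 0.2814.
K_a = 0.9056 × (0.9056 − 0.2814)/(0.9056 + 0.2814) = 0.4762.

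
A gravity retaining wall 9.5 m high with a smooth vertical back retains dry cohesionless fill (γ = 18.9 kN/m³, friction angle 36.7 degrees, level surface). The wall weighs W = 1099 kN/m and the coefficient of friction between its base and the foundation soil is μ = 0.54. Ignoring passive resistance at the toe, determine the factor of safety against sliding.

2.76

K_a = tan²(45° − 36.7°/2) = 0.2519.
P_a = ½K_aγH² = 0.5×0.2519×18.9×9.5² = 214.8 kN/m, acting at H/3 = 3.167 m above the base.
FS_sliding = μW / P_a = 0.54×1099 / 214.8 = 2.763.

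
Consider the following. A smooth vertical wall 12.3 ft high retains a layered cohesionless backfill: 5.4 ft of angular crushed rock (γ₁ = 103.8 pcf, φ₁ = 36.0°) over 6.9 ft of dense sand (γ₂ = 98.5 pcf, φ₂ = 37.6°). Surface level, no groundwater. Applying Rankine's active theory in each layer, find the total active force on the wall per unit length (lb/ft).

1900 lb/ft

K_a1 = tan²(45°−36.0°/2) = 0.2596; K_a2 = tan²(45°−37.6°/2) = 0.2421.
Layer 1: σ at base = K_a1 γ₁ h₁ = 145.5 psf; P₁ = ½×145.5×5.4 = 392.9.
Layer 2: σ_v at top = γ₁h₁ = 560.5; σ_h top = K_a2×560.5 = 135.7; σ_h base = K_a2×(560.5+98.5×6.9) = 300.3.
P₂ = ½(135.7+300.3)×6.9 = 1504. Total P_a = 392.9+1504 = 1897 lb/ft.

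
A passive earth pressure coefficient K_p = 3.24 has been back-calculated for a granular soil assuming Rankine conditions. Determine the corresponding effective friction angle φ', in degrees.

K_p = (1+sin φ)/(1−sin φ) ⇒ sin φ = (K_p − 1)/(K_p + 1) = 0.5283.
φ = arcsin(0.5283) = 31.89°.

31.9°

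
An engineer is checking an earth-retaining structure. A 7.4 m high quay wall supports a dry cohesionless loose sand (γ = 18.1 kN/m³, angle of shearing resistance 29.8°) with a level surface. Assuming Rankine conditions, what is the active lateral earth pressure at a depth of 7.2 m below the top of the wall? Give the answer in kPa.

43.8 kPa

K_a = (1 − sin φ)/(1 + sin φ) = 0.3360.
σ_h = K_a γ z = 0.3360 × 18.1 × 7.2 = 43.79 kPa.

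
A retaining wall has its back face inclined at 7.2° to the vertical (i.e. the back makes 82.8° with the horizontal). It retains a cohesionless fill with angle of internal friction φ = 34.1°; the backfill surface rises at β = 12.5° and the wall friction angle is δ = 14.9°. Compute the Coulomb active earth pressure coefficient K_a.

0.364

K_a = sin²(α+φ) / [sin²α · sin(α−δ) · (1 + √{sin(φ+δ)sin(φ−β) / (sin(α−δ)sin(α+β))})²].
With α = 82.8°, φ = 34.1°, δ = 14.9°, β = 12.5°: K_a = 0.3636.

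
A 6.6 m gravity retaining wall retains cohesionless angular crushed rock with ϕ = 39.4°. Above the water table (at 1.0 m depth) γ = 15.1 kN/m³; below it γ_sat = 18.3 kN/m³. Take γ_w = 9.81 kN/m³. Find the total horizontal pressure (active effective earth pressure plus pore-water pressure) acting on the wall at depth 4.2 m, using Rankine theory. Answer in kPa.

40.8 kPa

K_a = (1 − sin φ)/(1 + sin φ) = 0.2234.
γ' = 18.3 − 9.81 = 8.490 kN/m³.
Effective vertical stress at 4.2 m: σ'_v = 15.1×1.0 + 8.490×3.20 = 42.27 kPa.
σ'_h = K_a σ'_v = 0.2234 × 42.27 = 9.444 kPa; u = γ_w × 3.20 = 31.39 kPa.
Total σ_h = 9.444 + 31.39 = 40.84 kPa.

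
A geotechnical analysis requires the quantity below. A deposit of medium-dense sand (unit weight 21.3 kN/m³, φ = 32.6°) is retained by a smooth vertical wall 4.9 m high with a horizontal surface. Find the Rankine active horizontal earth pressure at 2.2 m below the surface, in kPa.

14.0 kPa

K_a = (1 − sin φ)/(1 + sin φ) = 0.2997.
σ_h = K_a γ z = 0.2997 × 21.3 × 2.2 = 14.05 kPa.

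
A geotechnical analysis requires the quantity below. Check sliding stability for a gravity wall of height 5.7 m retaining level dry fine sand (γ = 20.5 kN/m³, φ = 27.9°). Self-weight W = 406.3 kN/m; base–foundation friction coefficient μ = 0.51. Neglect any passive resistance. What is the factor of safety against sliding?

1.72

K_a = tan²(45° − 27.9°/2) = 0.3625.
P_a = ½K_aγH² = 0.5×0.3625×20.5×5.7² = 120.7 kN/m, acting at H/3 = 1.900 m above the base.
FS_sliding = μW / P_a = 0.51×406.3 / 120.7 = 1.717.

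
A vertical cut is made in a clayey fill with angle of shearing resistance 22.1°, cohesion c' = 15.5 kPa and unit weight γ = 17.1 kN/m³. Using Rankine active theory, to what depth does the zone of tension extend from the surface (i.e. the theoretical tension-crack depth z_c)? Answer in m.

K_a = tan²(45° − 22.1°/2) = 0.4533; √K_a = 0.6732.
The active pressure is zero where K_a γ z = 2c√K_a, so z_c = 2c/(γ√K_a) = 2×15.5/(17.1×0.6732) = 2.693 m.

2.69 m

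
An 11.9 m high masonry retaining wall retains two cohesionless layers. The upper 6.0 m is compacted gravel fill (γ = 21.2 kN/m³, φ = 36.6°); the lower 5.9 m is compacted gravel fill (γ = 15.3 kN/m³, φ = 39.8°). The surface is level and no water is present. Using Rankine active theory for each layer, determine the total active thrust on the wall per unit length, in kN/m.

K_a1 = tan²(45°−36.6°/2) = 0.2530; K_a2 = tan²(45°−39.8°/2) = 0.2194.
Layer 1: σ at base = K_a1 γ₁ h₁ = 32.18 kPa; P₁ = ½×32.18×6.0 = 96.53.
Layer 2: σ_v at top = γ₁h₁ = 127.2; σ_h top = K_a2×127.2 = 27.91; σ_h base = K_a2×(127.2+15.3×5.9) = 47.72.
P₂ = ½(27.91+47.72)×5.9 = 223.1. Total P_a = 96.53+223.1 = 319.6 kN/m.

320 kN/m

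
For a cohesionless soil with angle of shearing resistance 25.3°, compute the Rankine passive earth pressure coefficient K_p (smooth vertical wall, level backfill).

K_p = (1 + sin φ)/(1 − sin φ) = tan²(45° + 25.3°/2) = 2.493.

2.49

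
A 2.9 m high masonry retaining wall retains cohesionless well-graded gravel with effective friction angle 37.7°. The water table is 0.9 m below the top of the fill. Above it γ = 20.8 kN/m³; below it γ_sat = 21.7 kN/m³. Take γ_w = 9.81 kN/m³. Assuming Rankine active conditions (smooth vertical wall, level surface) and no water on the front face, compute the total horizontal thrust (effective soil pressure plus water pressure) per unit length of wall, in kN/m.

36.4 kN/m

K_a = tan²(45° − φ/2) = 0.2411.
γ' = 21.7 − 9.81 = 11.89 kN/m³. Depth below WT = 2.0 m.
σ'_h at WT = K_a γ d_w = 4.513 kPa; at base = 4.513 + K_a γ' × 2.0 = 10.25 kPa.
P₁ (0–0.9 m) = ½×4.513×0.9 = 2.031. P₂ (0.9–2.9 m) = ½(4.513+10.25)×2.0 = 14.76.
P_w = ½ γ_w h₂² = 0.5×9.81×2.0² = 19.62. Total = 2.031+14.76+19.62 = 36.41 kN/m.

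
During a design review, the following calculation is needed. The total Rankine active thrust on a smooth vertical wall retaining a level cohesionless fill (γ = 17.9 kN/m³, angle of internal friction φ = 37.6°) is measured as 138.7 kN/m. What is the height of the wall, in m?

K_a = 0.2421. P_a = ½ K_a γ H² ⇒ H = √(2P_a/(K_a γ)).
H = √(2×138.7/(0.2421×17.9)) = 8.000 m.

8.00 m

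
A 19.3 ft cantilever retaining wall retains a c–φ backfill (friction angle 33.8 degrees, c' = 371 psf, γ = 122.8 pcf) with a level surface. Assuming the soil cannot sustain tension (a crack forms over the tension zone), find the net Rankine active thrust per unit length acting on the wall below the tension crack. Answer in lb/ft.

1120 lb/ft

K_a = 0.2851; √K_a = 0.5340.
Tension-crack depth z_c = 2c/(γ√K_a) = 2×371/(122.8×0.5340) = 11.32 ft.
σ_a at base = K_a γ H − 2c√K_a = 0.2851×122.8×19.3 − 2×371×0.5340 = 279.5 psf.
P_a = ½ × 279.5 × (H − z_c) = 0.5×279.5×7.984 = 1116 lb/ft.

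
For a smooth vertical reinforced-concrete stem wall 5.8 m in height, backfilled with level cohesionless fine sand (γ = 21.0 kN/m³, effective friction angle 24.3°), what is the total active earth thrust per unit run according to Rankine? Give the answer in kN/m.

K_a = tan²(45° − φ/2) = 0.4169.
P_a = ½ K_a γ H² = 0.5 × 0.4169 × 21.0 × 5.8² = 147.3 kN/m.

147 kN/m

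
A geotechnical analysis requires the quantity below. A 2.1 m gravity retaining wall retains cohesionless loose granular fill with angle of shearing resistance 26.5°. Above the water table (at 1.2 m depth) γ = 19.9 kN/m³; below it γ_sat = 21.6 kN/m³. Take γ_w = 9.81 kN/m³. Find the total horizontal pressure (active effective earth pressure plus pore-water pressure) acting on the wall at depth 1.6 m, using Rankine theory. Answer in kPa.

K_a = (1 − sin φ)/(1 + sin φ) = 0.3829.
γ' = 21.6 − 9.81 = 11.79 kN/m³.
Effective vertical stress at 1.6 m: σ'_v = 19.9×1.2 + 11.79×0.400 = 28.60 kPa.
σ'_h = K_a σ'_v = 0.3829 × 28.60 = 10.95 kPa; u = γ_w × 0.400 = 3.924 kPa.
Total σ_h = 10.95 + 3.924 = 14.87 kPa.

14.9 kPa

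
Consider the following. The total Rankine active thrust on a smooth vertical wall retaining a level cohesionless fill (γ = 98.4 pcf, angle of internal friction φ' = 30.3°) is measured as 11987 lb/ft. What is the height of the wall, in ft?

27.2 ft

K_a = 0.3293. P_a = ½ K_a γ H² ⇒ H = √(2P_a/(K_a γ)).
H = √(2×11987/(0.3293×98.4)) = 27.20 ft.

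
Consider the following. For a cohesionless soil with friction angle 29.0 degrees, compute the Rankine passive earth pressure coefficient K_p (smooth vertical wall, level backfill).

2.88

K_p = (1 + sin φ)/(1 − sin φ) = tan²(45° + 29.0°/2) = 2.882.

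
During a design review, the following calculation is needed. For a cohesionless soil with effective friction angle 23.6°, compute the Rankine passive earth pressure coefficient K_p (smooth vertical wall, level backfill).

2.34

K_p = (1 + sin φ)/(1 − sin φ) = tan²(45° + 23.6°/2) = 2.335.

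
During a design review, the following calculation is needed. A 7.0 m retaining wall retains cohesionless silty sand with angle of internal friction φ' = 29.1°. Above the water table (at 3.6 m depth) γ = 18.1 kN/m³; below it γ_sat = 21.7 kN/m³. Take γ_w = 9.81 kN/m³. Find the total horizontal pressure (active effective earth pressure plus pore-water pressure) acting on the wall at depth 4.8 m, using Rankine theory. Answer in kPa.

K_a = (1 − sin φ)/(1 + sin φ) = 0.3456.
γ' = 21.7 − 9.81 = 11.89 kN/m³.
Effective vertical stress at 4.8 m: σ'_v = 18.1×3.6 + 11.89×1.20 = 79.43 kPa.
σ'_h = K_a σ'_v = 0.3456 × 79.43 = 27.45 kPa; u = γ_w × 1.20 = 11.77 kPa.
Total σ_h = 27.45 + 11.77 = 39.22 kPa.

39.2 kPa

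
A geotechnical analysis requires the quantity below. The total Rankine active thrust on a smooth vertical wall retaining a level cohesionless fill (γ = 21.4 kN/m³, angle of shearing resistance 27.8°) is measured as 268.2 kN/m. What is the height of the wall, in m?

K_a = 0.3639. P_a = ½ K_a γ H² ⇒ H = √(2P_a/(K_a γ)).
H = √(2×268.2/(0.3639×21.4)) = 8.299 m.

8.30 m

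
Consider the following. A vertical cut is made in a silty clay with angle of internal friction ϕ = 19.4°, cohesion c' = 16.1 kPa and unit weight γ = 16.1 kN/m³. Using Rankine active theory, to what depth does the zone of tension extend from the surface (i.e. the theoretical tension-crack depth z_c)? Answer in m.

K_a = tan²(45° − 19.4°/2) = 0.5013; √K_a = 0.7080.
The active pressure is zero where K_a γ z = 2c√K_a, so z_c = 2c/(γ√K_a) = 2×16.1/(16.1×0.7080) = 2.825 m.

2.82 m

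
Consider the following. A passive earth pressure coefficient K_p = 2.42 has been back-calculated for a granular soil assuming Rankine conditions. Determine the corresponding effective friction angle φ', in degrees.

K_p = (1+sin φ)/(1−sin φ) ⇒ sin φ = (K_p − 1)/(K_p + 1) = 0.4152.
φ = arcsin(0.4152) = 24.53°.

24.5°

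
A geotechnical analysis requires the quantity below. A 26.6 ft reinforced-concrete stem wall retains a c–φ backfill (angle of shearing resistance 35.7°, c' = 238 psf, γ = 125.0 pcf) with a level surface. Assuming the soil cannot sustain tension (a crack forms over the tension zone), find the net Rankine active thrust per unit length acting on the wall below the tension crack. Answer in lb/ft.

K_a = 0.2630; √K_a = 0.5128.
Tension-crack depth z_c = 2c/(γ√K_a) = 2×238/(125.0×0.5128) = 7.425 ft.
σ_a at base = K_a γ H − 2c√K_a = 0.2630×125.0×26.6 − 2×238×0.5128 = 630.3 psf.
P_a = ½ × 630.3 × (H − z_c) = 0.5×630.3×19.17 = 6043 lb/ft.

6040 lb/ft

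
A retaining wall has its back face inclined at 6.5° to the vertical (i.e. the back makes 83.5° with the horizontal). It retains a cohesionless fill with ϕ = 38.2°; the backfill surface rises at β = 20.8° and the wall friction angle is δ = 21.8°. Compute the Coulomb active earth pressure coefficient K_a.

0.346

K_a = sin²(α+φ) / [sin²α · sin(α−δ) · (1 + √{sin(φ+δ)sin(φ−β) / (sin(α−δ)sin(α+β))})²].
With α = 83.5°, φ = 38.2°, δ = 21.8°, β = 20.8°: K_a = 0.3462.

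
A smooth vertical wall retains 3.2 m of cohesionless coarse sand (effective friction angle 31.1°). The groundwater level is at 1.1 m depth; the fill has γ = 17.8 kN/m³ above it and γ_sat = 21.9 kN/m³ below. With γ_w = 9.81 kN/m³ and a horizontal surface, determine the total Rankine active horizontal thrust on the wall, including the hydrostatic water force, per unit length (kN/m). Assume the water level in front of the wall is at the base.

46.7 kN/m

K_a = tan²(45° − φ/2) = 0.3188.
γ' = 21.9 − 9.81 = 12.09 kN/m³. Depth below WT = 2.1 m.
σ'_h at WT = K_a γ d_w = 6.242 kPa; at base = 6.242 + K_a γ' × 2.1 = 14.34 kPa.
P₁ (0–1.1 m) = ½×6.242×1.1 = 3.433. P₂ (1.1–3.2 m) = ½(6.242+14.34)×2.1 = 21.61.
P_w = ½ γ_w h₂² = 0.5×9.81×2.1² = 21.63. Total = 3.433+21.61+21.63 = 46.67 kN/m.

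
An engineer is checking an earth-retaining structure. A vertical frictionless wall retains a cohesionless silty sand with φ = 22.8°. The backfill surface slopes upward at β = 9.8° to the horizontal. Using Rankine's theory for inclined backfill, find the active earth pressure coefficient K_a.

K_a = cos β · (cos β − √(cos²β − cos²φ)) / (cos β + √(cos²β − cos²φ)).
cos β = 0.9854, cos φ = 0.9219, √(cos²β − cos²φ) = 0.3481.
K_a = 0.9854 × (0.9854 − 0.3481)/(0.9854 + 0.3481) = 0.4709.

0.471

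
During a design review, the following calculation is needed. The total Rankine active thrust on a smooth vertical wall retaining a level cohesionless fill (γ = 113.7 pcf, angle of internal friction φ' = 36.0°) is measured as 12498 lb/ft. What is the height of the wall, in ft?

29.1 ft

K_a = 0.2596. P_a = ½ K_a γ H² ⇒ H = √(2P_a/(K_a γ)).
H = √(2×12498/(0.2596×113.7)) = 29.10 ft.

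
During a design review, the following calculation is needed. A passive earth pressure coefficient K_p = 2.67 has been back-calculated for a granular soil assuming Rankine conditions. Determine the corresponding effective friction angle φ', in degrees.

27.1°

K_p = (1+sin φ)/(1−sin φ) ⇒ sin φ = (K_p − 1)/(K_p + 1) = 0.4550.
φ = arcsin(0.4550) = 27.07°.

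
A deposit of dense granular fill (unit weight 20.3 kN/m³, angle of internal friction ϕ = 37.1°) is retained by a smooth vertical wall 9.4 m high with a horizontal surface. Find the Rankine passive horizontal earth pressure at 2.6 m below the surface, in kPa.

213 kPa

K_p = (1 + sin φ)/(1 − sin φ) = 4.040.
σ_h = K_p γ z = 4.040 × 20.3 × 2.6 = 213.3 kPa.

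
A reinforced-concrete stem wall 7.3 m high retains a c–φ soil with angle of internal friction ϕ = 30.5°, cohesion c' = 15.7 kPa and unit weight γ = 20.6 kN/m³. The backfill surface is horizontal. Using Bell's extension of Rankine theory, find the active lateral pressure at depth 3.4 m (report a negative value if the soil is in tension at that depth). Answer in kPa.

4.93 kPa

K_a = (1 − sin φ)/(1 + sin φ) = 0.3267.
σ_a = K_a γ z − 2c√K_a = 0.3267×20.6×3.4 − 2×15.7×0.5715 = 4.933 kPa.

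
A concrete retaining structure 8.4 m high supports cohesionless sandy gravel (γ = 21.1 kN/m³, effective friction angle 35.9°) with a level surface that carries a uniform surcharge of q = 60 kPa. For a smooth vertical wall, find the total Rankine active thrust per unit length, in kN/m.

K_a = tan²(45° − φ/2) = 0.2607.
Soil triangle: ½ K_a γ H² = 0.5×0.2607×21.1×8.4² = 194.1 kN/m.
Surcharge rectangle: K_a q H = 0.2607×60×8.4 = 131.4 kN/m.
Total = 194.1 + 131.4 = 325.5 kN/m.

326 kN/m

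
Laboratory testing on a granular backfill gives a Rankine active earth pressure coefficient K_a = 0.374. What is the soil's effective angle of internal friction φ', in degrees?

K_a = tan²(45° − φ/2) ⇒ 45° − φ/2 = arctan(√0.374) = 31.45°.
φ = 2(45° − 31.45°) = 27.10°.

27.1°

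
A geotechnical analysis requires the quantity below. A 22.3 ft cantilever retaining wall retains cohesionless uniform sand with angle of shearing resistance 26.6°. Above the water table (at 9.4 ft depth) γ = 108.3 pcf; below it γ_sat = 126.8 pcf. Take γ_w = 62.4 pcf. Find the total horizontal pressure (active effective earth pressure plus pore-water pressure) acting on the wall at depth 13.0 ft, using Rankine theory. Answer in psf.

701 psf

K_a = (1 − sin φ)/(1 + sin φ) = 0.3814.
γ' = 126.8 − 62.4 = 64.40 pcf.
Effective vertical stress at 13.0 ft: σ'_v = 108.3×9.4 + 64.40×3.60 = 1250 psf.
σ'_h = K_a σ'_v = 0.3814 × 1250 = 476.8 psf; u = γ_w × 3.60 = 224.6 psf.
Total σ_h = 476.8 + 224.6 = 701.4 psf.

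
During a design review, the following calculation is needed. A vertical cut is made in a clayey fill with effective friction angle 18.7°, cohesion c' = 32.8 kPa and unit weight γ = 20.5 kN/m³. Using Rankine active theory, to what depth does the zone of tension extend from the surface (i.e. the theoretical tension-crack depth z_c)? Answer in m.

4.46 m

K_a = tan²(45° − 18.7°/2) = 0.5144; √K_a = 0.7173.
The active pressure is zero where K_a γ z = 2c√K_a, so z_c = 2c/(γ√K_a) = 2×32.8/(20.5×0.7173) = 4.461 m.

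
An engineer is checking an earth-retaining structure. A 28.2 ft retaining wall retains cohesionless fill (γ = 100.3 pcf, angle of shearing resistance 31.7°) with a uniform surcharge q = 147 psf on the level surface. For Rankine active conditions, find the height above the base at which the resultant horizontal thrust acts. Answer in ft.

9.84 ft

K_a = 0.3111.
Triangular part P₁ = ½K_aγH² = 12410 at H/3 = 9.400 ft; rectangular part P₂ = K_a q H = 1290 at H/2 = 14.10 ft.
ȳ = (P₁·9.400 + P₂·14.10)/(P₁+P₂) = 9.843 ft.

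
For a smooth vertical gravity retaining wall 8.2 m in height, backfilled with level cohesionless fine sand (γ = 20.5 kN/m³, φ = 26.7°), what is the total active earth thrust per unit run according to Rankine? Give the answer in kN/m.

K_a = tan²(45° − φ/2) = 0.3800.
P_a = ½ K_a γ H² = 0.5 × 0.3800 × 20.5 × 8.2² = 261.9 kN/m.

262 kN/m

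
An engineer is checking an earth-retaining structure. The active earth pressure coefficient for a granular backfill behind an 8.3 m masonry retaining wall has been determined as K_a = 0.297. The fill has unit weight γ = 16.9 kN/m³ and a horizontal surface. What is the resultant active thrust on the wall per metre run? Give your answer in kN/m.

P = ½ K_a γ H² = 0.5 × 0.297 × 16.9 × 8.3² = 172.9 kN/m.

173 kN/m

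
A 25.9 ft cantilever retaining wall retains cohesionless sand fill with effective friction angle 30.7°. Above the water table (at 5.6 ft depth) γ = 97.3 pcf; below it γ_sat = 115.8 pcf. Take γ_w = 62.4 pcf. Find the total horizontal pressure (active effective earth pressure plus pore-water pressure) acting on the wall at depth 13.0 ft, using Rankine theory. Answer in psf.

766 psf

K_a = (1 − sin φ)/(1 + sin φ) = 0.3240.
γ' = 115.8 − 62.4 = 53.40 pcf.
Effective vertical stress at 13.0 ft: σ'_v = 97.3×5.6 + 53.40×7.40 = 940.0 psf.
σ'_h = K_a σ'_v = 0.3240 × 940.0 = 304.6 psf; u = γ_w × 7.40 = 461.8 psf.
Total σ_h = 304.6 + 461.8 = 766.4 psf.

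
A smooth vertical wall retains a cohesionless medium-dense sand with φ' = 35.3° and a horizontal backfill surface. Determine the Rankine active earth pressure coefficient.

0.268

K_a = tan²(45° − φ/2) = tan²(27.35°) = 0.2675.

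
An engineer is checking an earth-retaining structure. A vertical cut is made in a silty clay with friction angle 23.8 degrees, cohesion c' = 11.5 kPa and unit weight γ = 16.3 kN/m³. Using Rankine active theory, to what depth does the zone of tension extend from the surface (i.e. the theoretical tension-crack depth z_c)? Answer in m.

2.16 m

K_a = tan²(45° − 23.8°/2) = 0.4250; √K_a = 0.6519.
The active pressure is zero where K_a γ z = 2c√K_a, so z_c = 2c/(γ√K_a) = 2×11.5/(16.3×0.6519) = 2.165 m.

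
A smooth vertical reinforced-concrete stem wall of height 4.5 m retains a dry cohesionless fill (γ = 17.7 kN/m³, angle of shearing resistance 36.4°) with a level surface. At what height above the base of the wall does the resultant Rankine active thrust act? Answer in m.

K_a = 0.2552.
The pressure distribution is triangular, so the resultant acts at H/3 above the base = 4.5/3 = 1.500 m.

1.50 m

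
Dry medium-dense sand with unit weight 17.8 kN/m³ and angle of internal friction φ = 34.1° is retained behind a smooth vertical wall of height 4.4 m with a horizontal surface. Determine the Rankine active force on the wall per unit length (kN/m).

48.5 kN/m

K_a = tan²(45° − φ/2) = 0.2815.
P_a = ½ K_a γ H² = 0.5 × 0.2815 × 17.8 × 4.4² = 48.51 kN/m.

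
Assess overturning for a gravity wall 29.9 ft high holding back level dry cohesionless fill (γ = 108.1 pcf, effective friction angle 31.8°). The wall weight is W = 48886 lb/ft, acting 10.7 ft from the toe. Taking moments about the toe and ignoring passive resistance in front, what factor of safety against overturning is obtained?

3.51

K_a = tan²(45° − 31.8°/2) = 0.3098.
P_a = ½K_aγH² = 0.5×0.3098×108.1×29.9² = 14970 lb/ft, acting at H/3 = 9.967 ft above the base.
Overturning moment M_o = P_a × H/3 = 14970 × 9.967 = 149200.
Resisting moment M_r = W × 10.7 = 48886 × 10.7 = 523100.
FS_overturning = M_r/M_o = 523100/149200 = 3.506.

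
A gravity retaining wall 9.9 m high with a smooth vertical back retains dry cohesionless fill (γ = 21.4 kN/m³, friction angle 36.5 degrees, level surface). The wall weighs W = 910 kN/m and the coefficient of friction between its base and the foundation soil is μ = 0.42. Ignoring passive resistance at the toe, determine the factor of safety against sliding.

1.43

K_a = tan²(45° − 36.5°/2) = 0.2541.
P_a = ½K_aγH² = 0.5×0.2541×21.4×9.9² = 266.4 kN/m, acting at H/3 = 3.300 m above the base.
FS_sliding = μW / P_a = 0.42×910 / 266.4 = 1.435.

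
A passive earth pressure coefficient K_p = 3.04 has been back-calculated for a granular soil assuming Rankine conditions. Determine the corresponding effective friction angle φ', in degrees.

K_p = (1+sin φ)/(1−sin φ) ⇒ sin φ = (K_p − 1)/(K_p + 1) = 0.5050.
φ = arcsin(0.5050) = 30.33°.

30.3°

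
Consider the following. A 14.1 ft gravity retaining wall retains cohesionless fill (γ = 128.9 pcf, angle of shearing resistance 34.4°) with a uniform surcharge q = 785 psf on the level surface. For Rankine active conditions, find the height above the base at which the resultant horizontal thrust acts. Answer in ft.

K_a = 0.2780.
Triangular part P₁ = ½K_aγH² = 3562 at H/3 = 4.700 ft; rectangular part P₂ = K_a q H = 3077 at H/2 = 7.050 ft.
ȳ = (P₁·4.700 + P₂·7.050)/(P₁+P₂) = 5.789 ft.

5.79 ft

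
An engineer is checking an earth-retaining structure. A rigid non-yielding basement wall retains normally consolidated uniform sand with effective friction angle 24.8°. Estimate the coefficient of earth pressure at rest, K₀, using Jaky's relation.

0.581

K₀ = 1 − sin φ' = 1 − sin 24.8° = 0.5805.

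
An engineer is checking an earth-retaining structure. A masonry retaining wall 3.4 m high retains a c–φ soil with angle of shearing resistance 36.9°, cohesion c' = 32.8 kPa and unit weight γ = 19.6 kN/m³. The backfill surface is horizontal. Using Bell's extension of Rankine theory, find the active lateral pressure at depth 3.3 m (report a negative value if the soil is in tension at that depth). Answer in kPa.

K_a = (1 − sin φ)/(1 + sin φ) = 0.2497.
σ_a = K_a γ z − 2c√K_a = 0.2497×19.6×3.3 − 2×32.8×0.4997 = -16.63 kPa.

-16.6 kPa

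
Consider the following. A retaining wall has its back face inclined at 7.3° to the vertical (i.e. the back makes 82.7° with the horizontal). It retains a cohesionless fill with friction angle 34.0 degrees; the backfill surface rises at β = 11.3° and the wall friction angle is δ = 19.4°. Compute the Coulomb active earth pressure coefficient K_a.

0.359

K_a = sin²(α+φ) / [sin²α · sin(α−δ) · (1 + √{sin(φ+δ)sin(φ−β) / (sin(α−δ)sin(α+β))})²].
With α = 82.7°, φ = 34.0°, δ = 19.4°, β = 11.3°: K_a = 0.3594.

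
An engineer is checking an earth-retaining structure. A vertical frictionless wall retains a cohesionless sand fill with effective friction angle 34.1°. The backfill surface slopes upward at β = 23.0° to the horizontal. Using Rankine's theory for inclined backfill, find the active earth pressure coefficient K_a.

0.361

K_a = cos β · (cos β − √(cos²β − cos²φ)) / (cos β + √(cos²β − cos²φ)).
cos β = 0.9205, cos φ = 0.8281, √(cos²β − cos²φ) = 0.4021.
K_a = 0.9205 × (0.9205 − 0.4021)/(0.9205 + 0.4021) = 0.3608.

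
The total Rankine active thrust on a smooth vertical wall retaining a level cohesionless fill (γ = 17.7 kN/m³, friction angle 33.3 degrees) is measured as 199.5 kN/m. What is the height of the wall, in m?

K_a = 0.2911. P_a = ½ K_a γ H² ⇒ H = √(2P_a/(K_a γ)).
H = √(2×199.5/(0.2911×17.7)) = 8.799 m.

8.80 m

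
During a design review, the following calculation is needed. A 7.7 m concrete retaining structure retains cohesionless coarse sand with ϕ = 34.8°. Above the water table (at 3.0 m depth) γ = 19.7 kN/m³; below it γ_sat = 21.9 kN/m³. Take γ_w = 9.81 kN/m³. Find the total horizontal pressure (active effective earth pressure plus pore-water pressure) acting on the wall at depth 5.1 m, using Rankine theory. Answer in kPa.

K_a = (1 − sin φ)/(1 + sin φ) = 0.2733.
γ' = 21.9 − 9.81 = 12.09 kN/m³.
Effective vertical stress at 5.1 m: σ'_v = 19.7×3.0 + 12.09×2.10 = 84.49 kPa.
σ'_h = K_a σ'_v = 0.2733 × 84.49 = 23.09 kPa; u = γ_w × 2.10 = 20.60 kPa.
Total σ_h = 23.09 + 20.60 = 43.69 kPa.

43.7 kPa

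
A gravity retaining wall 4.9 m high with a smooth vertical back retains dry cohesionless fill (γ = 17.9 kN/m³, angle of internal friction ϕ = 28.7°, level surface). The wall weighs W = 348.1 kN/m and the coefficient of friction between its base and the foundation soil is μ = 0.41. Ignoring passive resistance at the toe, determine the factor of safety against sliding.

1.89

K_a = tan²(45° − 28.7°/2) = 0.3511.
P_a = ½K_aγH² = 0.5×0.3511×17.9×4.9² = 75.46 kN/m, acting at H/3 = 1.633 m above the base.
FS_sliding = μW / P_a = 0.41×348.1 / 75.46 = 1.891.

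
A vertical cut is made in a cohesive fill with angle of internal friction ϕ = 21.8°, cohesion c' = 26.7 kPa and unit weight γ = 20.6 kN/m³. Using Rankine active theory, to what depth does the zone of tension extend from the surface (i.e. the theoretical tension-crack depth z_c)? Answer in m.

3.83 m

K_a = tan²(45° − 21.8°/2) = 0.4584; √K_a = 0.6771.
The active pressure is zero where K_a γ z = 2c√K_a, so z_c = 2c/(γ√K_a) = 2×26.7/(20.6×0.6771) = 3.829 m.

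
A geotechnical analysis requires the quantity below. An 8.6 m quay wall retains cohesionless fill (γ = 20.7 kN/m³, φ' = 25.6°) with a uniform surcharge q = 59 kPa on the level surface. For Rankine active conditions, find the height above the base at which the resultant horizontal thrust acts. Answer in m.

K_a = 0.3966.
Triangular part P₁ = ½K_aγH² = 303.6 at H/3 = 2.867 m; rectangular part P₂ = K_a q H = 201.2 at H/2 = 4.300 m.
ȳ = (P₁·2.867 + P₂·4.300)/(P₁+P₂) = 3.438 m.

3.44 m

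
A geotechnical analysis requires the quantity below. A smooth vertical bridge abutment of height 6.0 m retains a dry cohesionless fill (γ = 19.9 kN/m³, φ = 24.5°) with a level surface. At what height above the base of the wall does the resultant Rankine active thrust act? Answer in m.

K_a = 0.4137.
The pressure distribution is triangular, so the resultant acts at H/3 above the base = 6.0/3 = 2.000 m.

2.00 m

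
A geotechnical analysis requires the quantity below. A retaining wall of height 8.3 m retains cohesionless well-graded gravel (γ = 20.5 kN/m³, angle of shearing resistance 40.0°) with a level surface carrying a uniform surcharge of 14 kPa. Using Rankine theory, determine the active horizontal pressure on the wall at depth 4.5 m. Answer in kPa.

23.1 kPa

K_a = (1 − sin φ)/(1 + sin φ) = 0.2174.
σ_v = γz + q = 20.5 × 4.5 + 14 = 106.2 kPa.
σ_h = K_a σ_v = 0.2174 × 106.2 = 23.10 kPa.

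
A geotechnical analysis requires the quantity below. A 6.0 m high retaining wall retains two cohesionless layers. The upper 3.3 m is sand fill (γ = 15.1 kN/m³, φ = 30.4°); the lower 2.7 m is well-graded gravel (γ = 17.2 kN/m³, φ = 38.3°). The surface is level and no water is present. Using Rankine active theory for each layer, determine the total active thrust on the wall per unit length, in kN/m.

K_a1 = tan²(45°−30.4°/2) = 0.3280; K_a2 = tan²(45°−38.3°/2) = 0.2347.
Layer 1: σ at base = K_a1 γ₁ h₁ = 16.34 kPa; P₁ = ½×16.34×3.3 = 26.97.
Layer 2: σ_v at top = γ₁h₁ = 49.83; σ_h top = K_a2×49.83 = 11.70; σ_h base = K_a2×(49.83+17.2×2.7) = 22.60.
P₂ = ½(11.70+22.60)×2.7 = 46.30. Total P_a = 26.97+46.30 = 73.27 kN/m.

73.3 kN/m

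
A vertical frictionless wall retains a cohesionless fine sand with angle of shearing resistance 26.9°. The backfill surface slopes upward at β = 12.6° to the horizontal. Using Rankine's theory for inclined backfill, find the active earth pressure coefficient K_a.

0.412

K_a = cos β · (cos β − √(cos²β − cos²φ)) / (cos β + √(cos²β − cos²φ)).
cos β = 0.9759, cos φ = 0.8918, √(cos²β − cos²φ) = 0.3964.
K_a = 0.9759 × (0.9759 − 0.3964)/(0.9759 + 0.3964) = 0.4121.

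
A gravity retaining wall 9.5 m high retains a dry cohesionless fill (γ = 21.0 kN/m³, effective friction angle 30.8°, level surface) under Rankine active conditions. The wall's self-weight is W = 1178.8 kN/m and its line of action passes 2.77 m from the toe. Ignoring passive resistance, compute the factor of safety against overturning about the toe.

K_a = tan²(45° − 30.8°/2) = 0.3227.
P_a = ½K_aγH² = 0.5×0.3227×21.0×9.5² = 305.8 kN/m, acting at H/3 = 3.167 m above the base.
Overturning moment M_o = P_a × H/3 = 305.8 × 3.167 = 968.4.
Resisting moment M_r = W × 2.77 = 1178.8 × 2.77 = 3265.
FS_overturning = M_r/M_o = 3265/968.4 = 3.372.

3.37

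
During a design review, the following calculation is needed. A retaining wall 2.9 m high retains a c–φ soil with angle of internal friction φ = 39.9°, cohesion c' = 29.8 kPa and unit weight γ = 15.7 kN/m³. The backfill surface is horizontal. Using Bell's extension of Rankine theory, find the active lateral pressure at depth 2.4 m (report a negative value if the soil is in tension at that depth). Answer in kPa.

-19.6 kPa

K_a = (1 − sin φ)/(1 + sin φ) = 0.2184.
σ_a = K_a γ z − 2c√K_a = 0.2184×15.7×2.4 − 2×29.8×0.4674 = -19.62 kPa.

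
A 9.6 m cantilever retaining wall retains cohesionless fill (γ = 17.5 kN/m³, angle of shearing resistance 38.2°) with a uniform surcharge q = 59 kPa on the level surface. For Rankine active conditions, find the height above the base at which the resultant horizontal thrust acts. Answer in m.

3.86 m

K_a = 0.2358.
Triangular part P₁ = ½K_aγH² = 190.1 at H/3 = 3.200 m; rectangular part P₂ = K_a q H = 133.5 at H/2 = 4.800 m.
ȳ = (P₁·3.200 + P₂·4.800)/(P₁+P₂) = 3.860 m.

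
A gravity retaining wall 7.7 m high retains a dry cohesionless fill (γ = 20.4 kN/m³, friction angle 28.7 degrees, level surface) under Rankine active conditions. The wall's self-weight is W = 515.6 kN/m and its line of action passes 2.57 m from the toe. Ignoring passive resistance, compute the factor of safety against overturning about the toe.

2.43

K_a = tan²(45° − 28.7°/2) = 0.3511.
P_a = ½K_aγH² = 0.5×0.3511×20.4×7.7² = 212.4 kN/m, acting at H/3 = 2.567 m above the base.
Overturning moment M_o = P_a × H/3 = 212.4 × 2.567 = 545.1.
Resisting moment M_r = W × 2.57 = 515.6 × 2.57 = 1325.
FS_overturning = M_r/M_o = 1325/545.1 = 2.431.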